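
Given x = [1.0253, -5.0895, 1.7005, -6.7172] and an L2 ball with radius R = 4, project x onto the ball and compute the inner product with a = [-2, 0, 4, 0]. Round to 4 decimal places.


Step 1: Compute ||x|| (intermediates to 6 decimals).
||x|| = sqrt(1.0253^2 + (-5.0895)^2 + 1.7005^2 + (-6.7172)^2) = 8.658333
Step 2: Project.
Since ||x|| > R, scale = R/||x|| = 4/8.658333 = 0.461983, proj(x) = scale * x
proj(x) = [0.473671, -2.351262, 0.785602, -3.103232]
Step 3: Dot product.
a^T * proj(x) = -2*0.473671 + 0*(-2.351262) + 4*0.785602 + 0*(-3.103232) = 2.1951


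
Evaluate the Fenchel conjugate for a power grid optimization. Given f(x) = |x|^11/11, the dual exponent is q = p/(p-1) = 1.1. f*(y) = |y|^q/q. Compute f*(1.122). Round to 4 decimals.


The conjugate exponent q satisfies 1/p + 1/q = 1.
p = 11, so q = 11/(11 - 1) = 1.1
|y|^q = 1.122^1.1 = 1.135
f*(1.122) = 1.135 / 1.1 = 1.0318


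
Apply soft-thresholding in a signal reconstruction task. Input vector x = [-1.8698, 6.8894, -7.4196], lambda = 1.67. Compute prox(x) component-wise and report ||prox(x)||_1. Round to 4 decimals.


Soft-thresholding with lambda = 1.67:
prox(-1.8698) = sign(-1.8698)*max(|-1.8698| - 1.67, 0) = -0.1998
prox(6.8894) = sign(6.8894)*max(|6.8894| - 1.67, 0) = 5.2194
prox(-7.4196) = sign(-7.4196)*max(|-7.4196| - 1.67, 0) = -5.7496
prox(x) = [-0.1998, 5.2194, -5.7496]
||prox(x)||_1 = 0.1998 + 5.2194 + 5.7496 = 11.1688


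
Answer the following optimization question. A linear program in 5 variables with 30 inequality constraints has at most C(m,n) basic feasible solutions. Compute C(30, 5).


Each vertex corresponds to some choice of n active constraints out of m, so the number of vertices is at most C(m, n) = m! / (n!(m-n)!).
m = 30, n = 5
Numerator: 30 * 29 * 28 * 27 * 26
Denominator: 5! = 120
C(30, 5) = 142506


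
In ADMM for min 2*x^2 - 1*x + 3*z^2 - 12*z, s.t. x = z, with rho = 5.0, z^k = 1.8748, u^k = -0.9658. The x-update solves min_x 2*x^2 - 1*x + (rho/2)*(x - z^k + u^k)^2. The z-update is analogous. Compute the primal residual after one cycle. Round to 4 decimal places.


ADMM iteration with rho = 5.0, z^k = 1.8748, u^k = -0.9658
Step 1: x-update.
Minimize 2*x^2 - 1*x + (5.0/2)*(x - 1.8748 - 0.9658)^2
FOC: (2*2 + 5.0)*x = 1 + 5.0*(1.8748 + 0.9658)
x^{k+1} = 1.6892
Step 2: z-update.
Minimize 3*z^2 - 12*z + (5.0/2)*(1.6892 - z - 0.9658)^2
FOC: (2*3 + 5.0)*z = 12 + 5.0*(1.6892 - 0.9658)
z^{k+1} = 1.4197
Step 3: u-update.
u^{k+1} = -0.9658 + 1.6892 - 1.4197 = -0.6963
Step 4: Primal residual = |1.6892 - 1.4197| = 0.2695


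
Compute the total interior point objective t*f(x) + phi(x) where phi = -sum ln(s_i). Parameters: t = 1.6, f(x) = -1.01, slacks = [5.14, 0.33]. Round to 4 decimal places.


Step 1: Compute log-barrier.
ln values: [1.6371, -1.1087]
phi = -(1.6371 - 1.1087) = -0.5284
Step 2: Compute augmented objective.
t*f(x) = 1.6*-1.01 = -1.616
Total = -1.616 - 0.5284 = -2.1444


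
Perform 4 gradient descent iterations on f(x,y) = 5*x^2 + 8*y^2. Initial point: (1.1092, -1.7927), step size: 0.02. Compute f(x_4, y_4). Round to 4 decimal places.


Gradient descent on f(x,y) = 5*x^2 + 8*y^2.
Starting point: (1.1092, -1.7927), alpha = 0.02
Step 1: grad_x = 2*5*1.1092 = 11.092, grad_y = 2*8*-1.7927 = -28.6832
  x_1 = 1.1092 - 0.02*11.092 = 0.8874
  y_1 = -1.7927 - 0.02*-28.6832 = -1.219
Step 2: grad_x = 2*5*0.8874 = 8.8736, grad_y = 2*8*-1.219 = -19.5046
  x_2 = 0.8874 - 0.02*8.8736 = 0.7099
  y_2 = -1.219 - 0.02*-19.5046 = -0.8289
Step 3: grad_x = 2*5*0.7099 = 7.0989, grad_y = 2*8*-0.8289 = -13.2631
  x_3 = 0.7099 - 0.02*7.0989 = 0.5679
  y_3 = -0.8289 - 0.02*-13.2631 = -0.5637
Step 4: grad_x = 2*5*0.5679 = 5.6791, grad_y = 2*8*-0.5637 = -9.0189
  x_4 = 0.5679 - 0.02*5.6791 = 0.4543
  y_4 = -0.5637 - 0.02*-9.0189 = -0.3833
f(0.4543, -0.3833) = 5*0.4543^2 + 8*(-0.3833)^2 = 2.2074


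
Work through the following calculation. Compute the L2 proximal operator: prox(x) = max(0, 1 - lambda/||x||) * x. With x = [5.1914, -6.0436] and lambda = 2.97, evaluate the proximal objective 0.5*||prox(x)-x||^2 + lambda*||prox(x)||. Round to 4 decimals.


Step 1: Compute ||x||.
||x|| = 7.9672
Step 2: Compute scaling factor.
scale = max(0, 1 - 2.97/7.9672) = 0.6272
Step 3: prox(x) = [3.2562, -3.7907]
||prox(x)|| = 4.9972
Step 4: Proximal objective.
0.5*||prox-x||^2 = 4.4105
lambda*||prox|| = 14.8417
Total = 19.252


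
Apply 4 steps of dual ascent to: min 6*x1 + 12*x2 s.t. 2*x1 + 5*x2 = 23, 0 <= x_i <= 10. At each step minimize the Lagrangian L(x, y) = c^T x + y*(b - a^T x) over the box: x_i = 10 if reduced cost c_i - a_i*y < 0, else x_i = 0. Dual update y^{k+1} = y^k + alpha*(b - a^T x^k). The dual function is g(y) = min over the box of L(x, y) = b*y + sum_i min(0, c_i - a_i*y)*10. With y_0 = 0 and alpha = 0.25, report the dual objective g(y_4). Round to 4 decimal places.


Dual ascent for LP: min 6*x1 + 12*x2, 2*x1 + 5*x2 = 23, 0 <= x_i <= 10
Step 1: y^k = 0.0, reduced costs: (6.0, 12.0)
  x^k = (0.0, 0.0), subgradient = b - a^T x = 23.0
  y^{k+1} = 0.0 + 0.25*23.0 = 5.75
Step 2: y^k = 5.75, reduced costs: (-5.5, -16.75)
  x^k = (10.0, 10.0), subgradient = b - a^T x = -47.0
  y^{k+1} = 5.75 + 0.25*-47.0 = -6.0
Step 3: y^k = -6.0, reduced costs: (18.0, 42.0)
  x^k = (0.0, 0.0), subgradient = b - a^T x = 23.0
  y^{k+1} = -6.0 + 0.25*23.0 = -0.25
Step 4: y^k = -0.25, reduced costs: (6.5, 13.25)
  x^k = (0.0, 0.0), subgradient = b - a^T x = 23.0
  y^{k+1} = -0.25 + 0.25*23.0 = 5.5
Dual objective at y_4 = 5.5: reduced costs (-5.0, -15.5), box minimizer x = (10.0, 10.0)
g(y_4) = b*y + (c1 - a1*y)*x1 + (c2 - a2*y)*x2 = 23*5.5 + (-5.0)*10.0 + (-15.5)*10.0 = 126.5 - 50.0 - 155.0 = -78.5


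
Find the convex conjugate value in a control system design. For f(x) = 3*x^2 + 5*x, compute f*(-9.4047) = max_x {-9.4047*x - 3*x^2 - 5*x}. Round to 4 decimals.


f*(y) = sup_x {y*x - a*x^2 - b*x} = sup_x {(y-b)*x - a*x^2}
FOC: (y - b) - 2a*x = 0 => x* = (y - b)/(2a)
x* = (-9.4047 - 5)/(2*3) = -2.4008
f*(-9.4047) = (y-b)^2/(4a) = (-9.4047 - 5)^2/(4*3)
= 207.4954/12 = 17.2913


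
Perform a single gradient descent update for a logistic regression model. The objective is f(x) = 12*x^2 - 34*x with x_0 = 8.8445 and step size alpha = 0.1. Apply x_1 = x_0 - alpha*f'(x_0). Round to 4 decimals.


We compute the gradient at x_0 and apply the update.
f'(x) = 24*x - 34
f'(8.8445) = 24*8.8445 - 34 = 178.268
x_1 = 8.8445 - 0.1*178.268 = -8.9823


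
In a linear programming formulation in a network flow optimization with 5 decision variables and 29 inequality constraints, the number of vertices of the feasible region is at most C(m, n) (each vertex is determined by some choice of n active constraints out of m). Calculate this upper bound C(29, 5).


Each vertex corresponds to some choice of n active constraints out of m, so the number of vertices is at most C(m, n) = m! / (n!(m-n)!).
m = 29, n = 5
Numerator: 29 * 28 * 27 * 26 * 25
Denominator: 5! = 120
C(29, 5) = 118755


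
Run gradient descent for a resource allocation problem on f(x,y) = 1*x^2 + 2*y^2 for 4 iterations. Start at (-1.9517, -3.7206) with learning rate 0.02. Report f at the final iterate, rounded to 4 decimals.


Gradient descent on f(x,y) = 1*x^2 + 2*y^2.
Starting point: (-1.9517, -3.7206), alpha = 0.02
Step 1: grad_x = 2*1*-1.9517 = -3.9034, grad_y = 2*2*-3.7206 = -14.8824
  x_1 = -1.9517 - 0.02*-3.9034 = -1.8736
  y_1 = -3.7206 - 0.02*-14.8824 = -3.423
Step 2: grad_x = 2*1*-1.8736 = -3.7473, grad_y = 2*2*-3.423 = -13.6918
  x_2 = -1.8736 - 0.02*-3.7473 = -1.7987
  y_2 = -3.423 - 0.02*-13.6918 = -3.1491
Step 3: grad_x = 2*1*-1.7987 = -3.5974, grad_y = 2*2*-3.1491 = -12.5965
  x_3 = -1.7987 - 0.02*-3.5974 = -1.7267
  y_3 = -3.1491 - 0.02*-12.5965 = -2.8972
Step 4: grad_x = 2*1*-1.7267 = -3.4535, grad_y = 2*2*-2.8972 = -11.5887
  x_4 = -1.7267 - 0.02*-3.4535 = -1.6577
  y_4 = -2.8972 - 0.02*-11.5887 = -2.6654
f(-1.6577, -2.6654) = 1*(-1.6577)^2 + 2*(-2.6654)^2 = 16.9567


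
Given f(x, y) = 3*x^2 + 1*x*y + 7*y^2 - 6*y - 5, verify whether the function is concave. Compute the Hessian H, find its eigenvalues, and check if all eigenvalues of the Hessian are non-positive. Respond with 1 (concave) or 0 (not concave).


The Hessian of f(x,y) = 3*x^2 + 1*x*y + 7*y^2 - 6*y - 5 is:
H = [[6, 1], [1, 14]]
Trace = 6 + 14 = 20
Determinant = 6*14 - (1)^2 = 83
Discriminant = (20)^2 - 4*83 = 68.0
Eigenvalues: lambda_1 = 5.8769, lambda_2 = 14.1231
The function is not concave.

0


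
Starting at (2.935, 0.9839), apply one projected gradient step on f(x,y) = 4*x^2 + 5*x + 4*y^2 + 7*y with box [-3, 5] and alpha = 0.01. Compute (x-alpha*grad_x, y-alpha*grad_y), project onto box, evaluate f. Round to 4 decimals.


Step 1: Compute gradient at (2.935, 0.9839).
grad_x = 2*4*2.935 + 5 = 28.48
grad_y = 2*4*0.9839 + 7 = 14.8712
Step 2: Gradient step.
x_raw = 2.935 - 0.01*28.48 = 2.6502
y_raw = 0.9839 - 0.01*14.8712 = 0.8352
Step 3: Project onto [-3, 5].
x_proj = clip(2.6502) = 2.6502
y_proj = clip(0.8352) = 0.8352
Step 4: Evaluate f.
f(2.6502, 0.8352) = 49.9817


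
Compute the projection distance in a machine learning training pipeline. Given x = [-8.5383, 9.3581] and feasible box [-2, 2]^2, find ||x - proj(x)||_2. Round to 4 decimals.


Project each component onto [-2, 2].
clip(-8.5383) = -2.0, clip(9.3581) = 2.0
Projection = [-2.0, 2.0]
Squared diffs: [42.7494, 54.1416]
Distance = sqrt(96.891) = 9.8433


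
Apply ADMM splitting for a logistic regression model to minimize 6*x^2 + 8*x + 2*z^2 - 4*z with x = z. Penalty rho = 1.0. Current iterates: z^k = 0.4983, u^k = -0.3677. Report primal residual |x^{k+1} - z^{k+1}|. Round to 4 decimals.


ADMM iteration with rho = 1.0, z^k = 0.4983, u^k = -0.3677
Step 1: x-update.
Minimize 6*x^2 + 8*x + (1.0/2)*(x - 0.4983 - 0.3677)^2
FOC: (2*6 + 1.0)*x = -8 + 1.0*(0.4983 + 0.3677)
x^{k+1} = -0.5488
Step 2: z-update.
Minimize 2*z^2 - 4*z + (1.0/2)*(-0.5488 - z - 0.3677)^2
FOC: (2*2 + 1.0)*z = 4 + 1.0*(-0.5488 - 0.3677)
z^{k+1} = 0.6167
Step 3: u-update.
u^{k+1} = -0.3677 - 0.5488 - 0.6167 = -1.5332
Step 4: Primal residual = |-0.5488 - 0.6167| = 1.1655


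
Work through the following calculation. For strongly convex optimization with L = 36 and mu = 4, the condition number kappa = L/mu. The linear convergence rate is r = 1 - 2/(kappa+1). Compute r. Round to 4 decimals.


Step 1: Compute the condition number.
kappa = L/mu = 36/4 = 9.0
Step 2: Compute the convergence rate.
r = 1 - 2/(kappa + 1) = 1 - 2*mu/(L + mu) = (L - mu)/(L + mu) = 32/40 = 0.8


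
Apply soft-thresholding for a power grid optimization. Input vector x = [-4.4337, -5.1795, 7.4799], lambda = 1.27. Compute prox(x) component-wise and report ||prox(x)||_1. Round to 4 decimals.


Soft-thresholding with lambda = 1.27:
prox(-4.4337) = sign(-4.4337)*max(|-4.4337| - 1.27, 0) = -3.1637
prox(-5.1795) = sign(-5.1795)*max(|-5.1795| - 1.27, 0) = -3.9095
prox(7.4799) = sign(7.4799)*max(|7.4799| - 1.27, 0) = 6.2099
prox(x) = [-3.1637, -3.9095, 6.2099]
||prox(x)||_1 = 3.1637 + 3.9095 + 6.2099 = 13.2831


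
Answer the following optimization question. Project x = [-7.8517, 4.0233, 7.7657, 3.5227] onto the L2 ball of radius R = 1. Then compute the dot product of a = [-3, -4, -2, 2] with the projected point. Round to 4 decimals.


Step 1: Compute ||x|| (intermediates to 6 decimals).
||x|| = sqrt((-7.8517)^2 + 4.0233^2 + 7.7657^2 + 3.5227^2) = 12.269949
Step 2: Project.
Since ||x|| > R, scale = R/||x|| = 1/12.269949 = 0.0815, proj(x) = scale * x
proj(x) = [-0.639914, 0.327899, 0.632905, 0.2871]
Step 3: Dot product.
a^T * proj(x) = -3*(-0.639914) - 4*0.327899 - 2*0.632905 + 2*0.2871 = -0.0835


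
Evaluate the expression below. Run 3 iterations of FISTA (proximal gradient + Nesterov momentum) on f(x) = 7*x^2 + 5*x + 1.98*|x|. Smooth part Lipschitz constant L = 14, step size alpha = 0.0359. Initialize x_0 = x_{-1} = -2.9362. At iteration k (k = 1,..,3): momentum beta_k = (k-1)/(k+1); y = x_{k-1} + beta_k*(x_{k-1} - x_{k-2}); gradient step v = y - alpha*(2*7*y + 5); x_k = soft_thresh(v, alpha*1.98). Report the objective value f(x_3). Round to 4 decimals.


FISTA on f(x) = 7*x^2 + 5*x + 1.98*|x|
L = 14, alpha = 0.0359
Iteration 1: beta = 0.0, y = -2.9362 + 0.0*(-2.9362 + 2.9362) = -2.9362
  grad(y) = -36.1068, v = y - alpha*grad = -1.64
  prox(v) = soft_thresh(-1.64, 0.0711) = -1.5689
Iteration 2: beta = 0.3333, y = -1.5689 + 0.3333*(-1.5689 + 2.9362) = -1.1131
  grad(y) = -10.5836, v = y - alpha*grad = -0.7332
  prox(v) = soft_thresh(-0.7332, 0.0711) = -0.6621
Iteration 3: beta = 0.5, y = -0.6621 + 0.5*(-0.6621 + 1.5689) = -0.2087
  grad(y) = 2.0785, v = y - alpha*grad = -0.2833
  prox(v) = soft_thresh(-0.2833, 0.0711) = -0.2122
f(x_3) = 7*(-0.2122)^2 + 5*(-0.2122) + 1.98*|-0.2122| = -0.3256


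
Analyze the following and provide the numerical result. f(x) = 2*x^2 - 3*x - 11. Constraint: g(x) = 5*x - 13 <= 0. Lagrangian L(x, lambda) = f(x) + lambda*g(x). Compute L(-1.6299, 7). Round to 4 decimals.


Step 1: Evaluate f(x).
f(-1.6299) = 2*(-1.6299)^2 - 3*(-1.6299) - 11 = -0.7972
Step 2: Evaluate g(x).
g(-1.6299) = 5*-1.6299 - 13 = -21.1495
Step 3: Compute Lagrangian.
L = -0.7972 + 7*-21.1495 = -148.8437


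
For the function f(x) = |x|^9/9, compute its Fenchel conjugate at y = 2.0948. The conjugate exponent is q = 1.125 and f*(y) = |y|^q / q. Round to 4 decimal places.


The conjugate exponent q satisfies 1/p + 1/q = 1.
p = 9, so q = 9/(9 - 1) = 1.125
|y|^q = 2.0948^1.125 = 2.2977
f*(2.0948) = 2.2977 / 1.125 = 2.0424


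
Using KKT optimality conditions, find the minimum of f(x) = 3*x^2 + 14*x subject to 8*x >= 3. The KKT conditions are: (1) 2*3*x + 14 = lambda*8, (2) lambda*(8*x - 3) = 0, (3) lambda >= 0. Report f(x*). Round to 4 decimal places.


Step 1: Try lambda = 0 (constraint inactive).
x_unc = -14/(2*3) = -2.3333
Check: 8*-2.3333 = -18.6664 < 3 -- violated!
Step 2: Constraint must be active: 8*x = 3
x* = 3/8 = 0.375
lambda = (2*3*0.375 + 14)/8 = 2.0313
Step 3: Compute optimal value.
f(x*) = 3*0.375^2 + 14*0.375 = 5.6719


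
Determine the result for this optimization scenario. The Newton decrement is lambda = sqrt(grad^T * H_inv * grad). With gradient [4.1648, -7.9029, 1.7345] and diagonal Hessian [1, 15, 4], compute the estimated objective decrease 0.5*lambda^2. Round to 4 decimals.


Step 1: H is diagonal, so H^(-1) * g = [4.1648, -0.5269, 0.4336].
Step 2: g^T H^(-1) g = sum_i g_i^2 / H_ii
  = (4.1648)^2/1 + (-7.9029)^2/15 + (1.7345)^2/4
  = 17.3456 + 4.1637 + 0.7521 = 22.2614
Step 3: Objective decrease = 0.5 * g^T H^(-1) g = 11.1307


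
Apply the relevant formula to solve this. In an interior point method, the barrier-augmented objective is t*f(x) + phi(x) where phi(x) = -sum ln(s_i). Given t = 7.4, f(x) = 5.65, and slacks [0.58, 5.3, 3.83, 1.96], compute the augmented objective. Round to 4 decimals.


Step 1: Compute log-barrier.
ln values: [-0.5447, 1.6677, 1.3429, 0.6729]
phi = -(-0.5447 + 1.6677 + 1.3429 + 0.6729) = -3.1388
Step 2: Compute augmented objective.
t*f(x) = 7.4*5.65 = 41.81
Total = 41.81 - 3.1388 = 38.6712


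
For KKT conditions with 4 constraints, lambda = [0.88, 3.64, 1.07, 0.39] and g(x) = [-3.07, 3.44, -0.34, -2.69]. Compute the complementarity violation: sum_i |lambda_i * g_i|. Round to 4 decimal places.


KKT complementary slackness check:
lambda_1 * g_1 = 0.88 * -3.07 = -2.7016
lambda_2 * g_2 = 3.64 * 3.44 = 12.5216
lambda_3 * g_3 = 1.07 * -0.34 = -0.3638
lambda_4 * g_4 = 0.39 * -2.69 = -1.0491
Total violation = 2.7016 + 12.5216 + 0.3638 + 1.0491 = 16.6361


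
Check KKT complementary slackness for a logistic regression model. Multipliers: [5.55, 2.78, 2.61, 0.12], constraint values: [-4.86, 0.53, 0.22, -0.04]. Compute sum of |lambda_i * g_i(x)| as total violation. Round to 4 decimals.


KKT complementary slackness check:
lambda_1 * g_1 = 5.55 * -4.86 = -26.973
lambda_2 * g_2 = 2.78 * 0.53 = 1.4734
lambda_3 * g_3 = 2.61 * 0.22 = 0.5742
lambda_4 * g_4 = 0.12 * -0.04 = -0.0048
Total violation = 26.973 + 1.4734 + 0.5742 + 0.0048 = 29.0254


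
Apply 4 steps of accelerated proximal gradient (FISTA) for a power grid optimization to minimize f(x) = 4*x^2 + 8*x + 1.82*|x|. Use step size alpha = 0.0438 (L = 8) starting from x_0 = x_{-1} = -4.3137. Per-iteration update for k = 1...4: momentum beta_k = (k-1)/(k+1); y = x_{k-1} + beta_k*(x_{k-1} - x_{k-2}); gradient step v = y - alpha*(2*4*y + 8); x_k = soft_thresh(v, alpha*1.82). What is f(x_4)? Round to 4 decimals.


FISTA on f(x) = 4*x^2 + 8*x + 1.82*|x|
L = 8, alpha = 0.0438
Iteration 1: beta = 0.0, y = -4.3137 + 0.0*(-4.3137 + 4.3137) = -4.3137
  grad(y) = -26.5096, v = y - alpha*grad = -3.1526
  prox(v) = soft_thresh(-3.1526, 0.0797) = -3.0729
Iteration 2: beta = 0.3333, y = -3.0729 + 0.3333*(-3.0729 + 4.3137) = -2.6593
  grad(y) = -13.274, v = y - alpha*grad = -2.0778
  prox(v) = soft_thresh(-2.0778, 0.0797) = -1.9981
Iteration 3: beta = 0.5, y = -1.9981 + 0.5*(-1.9981 + 3.0729) = -1.4608
  grad(y) = -3.6862, v = y - alpha*grad = -1.2993
  prox(v) = soft_thresh(-1.2993, 0.0797) = -1.2196
Iteration 4: beta = 0.6, y = -1.2196 + 0.6*(-1.2196 + 1.9981) = -0.7525
  grad(y) = 1.9802, v = y - alpha*grad = -0.8392
  prox(v) = soft_thresh(-0.8392, 0.0797) = -0.7595
f(x_4) = 4*(-0.7595)^2 + 8*(-0.7595) + 1.82*|-0.7595| = -2.3863


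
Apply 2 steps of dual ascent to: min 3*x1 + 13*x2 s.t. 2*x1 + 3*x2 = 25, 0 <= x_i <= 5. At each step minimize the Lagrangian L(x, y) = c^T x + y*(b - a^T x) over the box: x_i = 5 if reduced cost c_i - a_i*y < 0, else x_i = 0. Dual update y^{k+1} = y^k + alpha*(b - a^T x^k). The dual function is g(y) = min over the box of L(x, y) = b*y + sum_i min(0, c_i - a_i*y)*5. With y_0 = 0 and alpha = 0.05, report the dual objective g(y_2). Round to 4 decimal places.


Dual ascent for LP: min 3*x1 + 13*x2, 2*x1 + 3*x2 = 25, 0 <= x_i <= 5
Step 1: y^k = 0.0, reduced costs: (3.0, 13.0)
  x^k = (0.0, 0.0), subgradient = b - a^T x = 25.0
  y^{k+1} = 0.0 + 0.05*25.0 = 1.25
Step 2: y^k = 1.25, reduced costs: (0.5, 9.25)
  x^k = (0.0, 0.0), subgradient = b - a^T x = 25.0
  y^{k+1} = 1.25 + 0.05*25.0 = 2.5
Dual objective at y_2 = 2.5: reduced costs (-2.0, 5.5), box minimizer x = (5.0, 0.0)
g(y_2) = b*y + (c1 - a1*y)*x1 + (c2 - a2*y)*x2 = 25*2.5 + (-2.0)*5.0 + 5.5*0.0 = 62.5 - 10.0 + 0.0 = 52.5


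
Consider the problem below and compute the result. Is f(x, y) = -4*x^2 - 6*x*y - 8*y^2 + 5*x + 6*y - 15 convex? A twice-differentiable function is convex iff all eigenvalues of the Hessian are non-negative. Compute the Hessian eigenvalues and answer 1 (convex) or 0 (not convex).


The Hessian of f(x,y) = -4*x^2 - 6*x*y - 8*y^2 + 5*x + 6*y - 15 is:
H = [[-8, -6], [-6, -16]]
Trace = -8 - 16 = -24
Determinant = -8*-16 - (-6)^2 = 92
Discriminant = (-24)^2 - 4*92 = 208.0
Eigenvalues: lambda_1 = -19.2111, lambda_2 = -4.7889
The function is not convex.

0


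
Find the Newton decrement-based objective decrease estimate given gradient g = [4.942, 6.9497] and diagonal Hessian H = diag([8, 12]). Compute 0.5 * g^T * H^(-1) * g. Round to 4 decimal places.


Step 1: H is diagonal, so H^(-1) * g = [0.6178, 0.5791].
Step 2: g^T H^(-1) g = sum_i g_i^2 / H_ii
  = (4.942)^2/8 + (6.9497)^2/12
  = 3.0529 + 4.0249 = 7.0778
Step 3: Objective decrease = 0.5 * g^T H^(-1) g = 3.5389


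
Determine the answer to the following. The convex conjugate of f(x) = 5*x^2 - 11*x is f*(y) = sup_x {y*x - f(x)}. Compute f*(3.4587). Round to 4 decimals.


f*(y) = sup_x {y*x - a*x^2 - b*x} = sup_x {(y-b)*x - a*x^2}
FOC: (y - b) - 2a*x = 0 => x* = (y - b)/(2a)
x* = (3.4587 + 11)/(2*5) = 1.4459
f*(3.4587) = (y-b)^2/(4a) = (3.4587 + 11)^2/(4*5)
= 209.054/20 = 10.4527


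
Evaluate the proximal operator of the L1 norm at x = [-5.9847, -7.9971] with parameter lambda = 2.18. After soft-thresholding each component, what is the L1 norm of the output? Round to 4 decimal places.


Soft-thresholding with lambda = 2.18:
prox(-5.9847) = sign(-5.9847)*max(|-5.9847| - 2.18, 0) = -3.8047
prox(-7.9971) = sign(-7.9971)*max(|-7.9971| - 2.18, 0) = -5.8171
prox(x) = [-3.8047, -5.8171]
||prox(x)||_1 = 3.8047 + 5.8171 = 9.6218


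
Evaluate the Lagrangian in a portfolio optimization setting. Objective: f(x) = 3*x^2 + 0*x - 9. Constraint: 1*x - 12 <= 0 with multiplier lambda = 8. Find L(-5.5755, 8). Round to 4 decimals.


Step 1: Evaluate f(x).
f(-5.5755) = 3*(-5.5755)^2 + 0*(-5.5755) - 9 = 84.2586
Step 2: Evaluate g(x).
g(-5.5755) = 1*-5.5755 - 12 = -17.5755
Step 3: Compute Lagrangian.
L = 84.2586 + 8*-17.5755 = -56.3454


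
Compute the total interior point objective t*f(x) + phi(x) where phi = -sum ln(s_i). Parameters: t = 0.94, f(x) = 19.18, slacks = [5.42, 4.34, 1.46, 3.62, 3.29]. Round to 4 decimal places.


Step 1: Compute log-barrier.
ln values: [1.6901, 1.4679, 0.3784, 1.2865, 1.1909]
phi = -(1.6901 + 1.4679 + 0.3784 + 1.2865 + 1.1909) = -6.0138
Step 2: Compute augmented objective.
t*f(x) = 0.94*19.18 = 18.0292
Total = 18.0292 - 6.0138 = 12.0154


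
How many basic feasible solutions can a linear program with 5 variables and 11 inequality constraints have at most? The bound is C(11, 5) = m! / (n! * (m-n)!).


Each vertex corresponds to some choice of n active constraints out of m, so the number of vertices is at most C(m, n) = m! / (n!(m-n)!).
m = 11, n = 5
Numerator: 11 * 10 * 9 * 8 * 7
Denominator: 5! = 120
C(11, 5) = 462


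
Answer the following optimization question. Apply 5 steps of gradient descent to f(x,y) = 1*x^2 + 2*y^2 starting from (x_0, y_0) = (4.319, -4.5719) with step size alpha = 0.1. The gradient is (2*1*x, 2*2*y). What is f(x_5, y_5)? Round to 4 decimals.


Gradient descent on f(x,y) = 1*x^2 + 2*y^2.
Starting point: (4.319, -4.5719), alpha = 0.1
Step 1: grad_x = 2*1*4.319 = 8.638, grad_y = 2*2*-4.5719 = -18.2876
  x_1 = 4.319 - 0.1*8.638 = 3.4552
  y_1 = -4.5719 - 0.1*-18.2876 = -2.7431
Step 2: grad_x = 2*1*3.4552 = 6.9104, grad_y = 2*2*-2.7431 = -10.9726
  x_2 = 3.4552 - 0.1*6.9104 = 2.7642
  y_2 = -2.7431 - 0.1*-10.9726 = -1.6459
Step 3: grad_x = 2*1*2.7642 = 5.5283, grad_y = 2*2*-1.6459 = -6.5835
  x_3 = 2.7642 - 0.1*5.5283 = 2.2113
  y_3 = -1.6459 - 0.1*-6.5835 = -0.9875
Step 4: grad_x = 2*1*2.2113 = 4.4227, grad_y = 2*2*-0.9875 = -3.9501
  x_4 = 2.2113 - 0.1*4.4227 = 1.7691
  y_4 = -0.9875 - 0.1*-3.9501 = -0.5925
Step 5: grad_x = 2*1*1.7691 = 3.5381, grad_y = 2*2*-0.5925 = -2.3701
  x_5 = 1.7691 - 0.1*3.5381 = 1.4152
  y_5 = -0.5925 - 0.1*-2.3701 = -0.3555
f(1.4152, -0.3555) = 1*1.4152^2 + 2*(-0.3555)^2 = 2.2557


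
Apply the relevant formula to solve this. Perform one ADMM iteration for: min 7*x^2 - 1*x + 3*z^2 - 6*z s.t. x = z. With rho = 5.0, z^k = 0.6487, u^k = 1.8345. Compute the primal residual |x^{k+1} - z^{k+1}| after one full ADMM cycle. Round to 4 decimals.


ADMM iteration with rho = 5.0, z^k = 0.6487, u^k = 1.8345
Step 1: x-update.
Minimize 7*x^2 - 1*x + (5.0/2)*(x - 0.6487 + 1.8345)^2
FOC: (2*7 + 5.0)*x = 1 + 5.0*(0.6487 - 1.8345)
x^{k+1} = -0.2594
Step 2: z-update.
Minimize 3*z^2 - 6*z + (5.0/2)*(-0.2594 - z + 1.8345)^2
FOC: (2*3 + 5.0)*z = 6 + 5.0*(-0.2594 + 1.8345)
z^{k+1} = 1.2614
Step 3: u-update.
u^{k+1} = 1.8345 - 0.2594 - 1.2614 = 0.3137
Step 4: Primal residual = |-0.2594 - 1.2614| = 1.5208


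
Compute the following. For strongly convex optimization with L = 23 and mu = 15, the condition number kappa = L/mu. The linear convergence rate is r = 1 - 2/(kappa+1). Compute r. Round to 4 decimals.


Step 1: Compute the condition number.
kappa = L/mu = 23/15 = 1.5333
Step 2: Compute the convergence rate.
r = 1 - 2/(kappa + 1) = 1 - 2*mu/(L + mu) = (L - mu)/(L + mu) = 8/38 = 0.2105


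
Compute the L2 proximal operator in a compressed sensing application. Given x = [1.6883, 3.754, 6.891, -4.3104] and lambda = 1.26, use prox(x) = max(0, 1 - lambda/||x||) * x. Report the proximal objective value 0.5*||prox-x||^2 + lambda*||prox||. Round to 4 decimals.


Step 1: Compute ||x||.
||x|| = 9.1109
Step 2: Compute scaling factor.
scale = max(0, 1 - 1.26/9.1109) = 0.8617
Step 3: prox(x) = [1.4548, 3.2348, 5.938, -3.7143]
||prox(x)|| = 7.8509
Step 4: Proximal objective.
0.5*||prox-x||^2 = 0.7938
lambda*||prox|| = 9.8921
Total = 10.6859


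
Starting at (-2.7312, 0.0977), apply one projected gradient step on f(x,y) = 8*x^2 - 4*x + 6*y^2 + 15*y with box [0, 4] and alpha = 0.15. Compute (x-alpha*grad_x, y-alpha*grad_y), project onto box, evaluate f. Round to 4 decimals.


Step 1: Compute gradient at (-2.7312, 0.0977).
grad_x = 2*8*-2.7312 - 4 = -47.6992
grad_y = 2*6*0.0977 + 15 = 16.1724
Step 2: Gradient step.
x_raw = -2.7312 - 0.15*-47.6992 = 4.4237
y_raw = 0.0977 - 0.15*16.1724 = -2.3282
Step 3: Project onto [0, 4].
x_proj = clip(4.4237) = 4.0
y_proj = clip(-2.3282) = 0.0
Step 4: Evaluate f.
f(4.0, 0.0) = 112.0


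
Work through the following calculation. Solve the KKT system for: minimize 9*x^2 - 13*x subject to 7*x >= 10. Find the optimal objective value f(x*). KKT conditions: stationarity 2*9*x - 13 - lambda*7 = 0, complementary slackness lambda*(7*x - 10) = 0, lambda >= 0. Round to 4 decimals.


Step 1: Try lambda = 0 (constraint inactive).
x_unc = 13/(2*9) = 0.7222
Check: 7*0.7222 = 5.0554 < 10 -- violated!
Step 2: Constraint must be active: 7*x = 10
x* = 10/7 = 1.4286 (rounded; the exact value 10/7 is used below)
lambda = (2*9*(10/7) - 13)/7 = 1.8163
Step 3: Compute optimal value.
f(x*) = 9*(10/7)^2 - 13*(10/7) = -0.2041


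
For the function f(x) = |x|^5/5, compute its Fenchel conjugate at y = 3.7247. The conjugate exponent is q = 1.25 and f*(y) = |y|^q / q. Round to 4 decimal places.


The conjugate exponent q satisfies 1/p + 1/q = 1.
p = 5, so q = 5/(5 - 1) = 1.25
|y|^q = 3.7247^1.25 = 5.1744
f*(3.7247) = 5.1744 / 1.25 = 4.1396


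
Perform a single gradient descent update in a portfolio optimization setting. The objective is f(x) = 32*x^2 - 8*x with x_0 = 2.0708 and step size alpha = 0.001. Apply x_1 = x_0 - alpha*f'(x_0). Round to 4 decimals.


We compute the gradient at x_0 and apply the update.
f'(x) = 64*x - 8
f'(2.0708) = 64*2.0708 - 8 = 124.5312
x_1 = 2.0708 - 0.001*124.5312 = 1.9463


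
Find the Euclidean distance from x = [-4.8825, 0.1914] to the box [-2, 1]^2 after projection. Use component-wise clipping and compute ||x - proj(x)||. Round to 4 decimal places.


Project each component onto [-2, 1].
clip(-4.8825) = -2.0, clip(0.1914) = 0.1914
Projection = [-2.0, 0.1914]
Squared diffs: [8.3088, 0.0]
Distance = sqrt(8.3088) = 2.8825


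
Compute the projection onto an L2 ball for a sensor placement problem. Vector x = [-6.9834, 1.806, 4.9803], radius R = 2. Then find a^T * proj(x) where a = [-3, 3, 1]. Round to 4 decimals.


Step 1: Compute ||x|| (intermediates to 6 decimals).
||x|| = sqrt((-6.9834)^2 + 1.806^2 + 4.9803^2) = 8.765438
Step 2: Project.
Since ||x|| > R, scale = R/||x|| = 2/8.765438 = 0.228169, proj(x) = scale * x
proj(x) = [-1.593395, 0.412073, 1.13635]
Step 3: Dot product.
a^T * proj(x) = -3*(-1.593395) + 3*0.412073 + 1*1.13635 = 7.1528


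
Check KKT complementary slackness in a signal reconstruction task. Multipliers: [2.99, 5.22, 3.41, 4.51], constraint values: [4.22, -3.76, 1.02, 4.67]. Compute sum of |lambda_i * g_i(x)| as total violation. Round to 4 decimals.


KKT complementary slackness check:
lambda_1 * g_1 = 2.99 * 4.22 = 12.6178
lambda_2 * g_2 = 5.22 * -3.76 = -19.6272
lambda_3 * g_3 = 3.41 * 1.02 = 3.4782
lambda_4 * g_4 = 4.51 * 4.67 = 21.0617
Total violation = 12.6178 + 19.6272 + 3.4782 + 21.0617 = 56.7849


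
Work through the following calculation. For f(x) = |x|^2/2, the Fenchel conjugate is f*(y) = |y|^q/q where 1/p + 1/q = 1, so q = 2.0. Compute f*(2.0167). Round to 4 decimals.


The conjugate exponent q satisfies 1/p + 1/q = 1.
p = 2, so q = 2/(2 - 1) = 2.0
|y|^q = 2.0167^2.0 = 4.0671
f*(2.0167) = 4.0671 / 2.0 = 2.0335


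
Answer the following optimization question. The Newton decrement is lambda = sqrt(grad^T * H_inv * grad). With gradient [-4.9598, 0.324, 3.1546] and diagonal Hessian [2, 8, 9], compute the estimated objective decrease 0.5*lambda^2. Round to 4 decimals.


Step 1: H is diagonal, so H^(-1) * g = [-2.4799, 0.0405, 0.3505].
Step 2: g^T H^(-1) g = sum_i g_i^2 / H_ii
  = (-4.9598)^2/2 + (0.324)^2/8 + (3.1546)^2/9
  = 12.2998 + 0.0131 + 1.1057 = 13.4187
Step 3: Objective decrease = 0.5 * g^T H^(-1) g = 6.7093


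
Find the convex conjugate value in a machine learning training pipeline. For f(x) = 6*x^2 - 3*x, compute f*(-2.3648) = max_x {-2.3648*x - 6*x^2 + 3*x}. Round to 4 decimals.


f*(y) = sup_x {y*x - a*x^2 - b*x} = sup_x {(y-b)*x - a*x^2}
FOC: (y - b) - 2a*x = 0 => x* = (y - b)/(2a)
x* = (-2.3648 + 3)/(2*6) = 0.0529
f*(-2.3648) = (y-b)^2/(4a) = (-2.3648 + 3)^2/(4*6)
= 0.4035/24 = 0.0168


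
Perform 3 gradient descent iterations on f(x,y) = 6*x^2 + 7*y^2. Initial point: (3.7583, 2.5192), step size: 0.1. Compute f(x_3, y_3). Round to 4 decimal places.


Gradient descent on f(x,y) = 6*x^2 + 7*y^2.
Starting point: (3.7583, 2.5192), alpha = 0.1
Step 1: grad_x = 2*6*3.7583 = 45.0996, grad_y = 2*7*2.5192 = 35.2688
  x_1 = 3.7583 - 0.1*45.0996 = -0.7517
  y_1 = 2.5192 - 0.1*35.2688 = -1.0077
Step 2: grad_x = 2*6*-0.7517 = -9.0199, grad_y = 2*7*-1.0077 = -14.1075
  x_2 = -0.7517 - 0.1*-9.0199 = 0.1503
  y_2 = -1.0077 - 0.1*-14.1075 = 0.4031
Step 3: grad_x = 2*6*0.1503 = 1.804, grad_y = 2*7*0.4031 = 5.643
  x_3 = 0.1503 - 0.1*1.804 = -0.0301
  y_3 = 0.4031 - 0.1*5.643 = -0.1612
f(-0.0301, -0.1612) = 6*(-0.0301)^2 + 7*(-0.1612)^2 = 0.1874


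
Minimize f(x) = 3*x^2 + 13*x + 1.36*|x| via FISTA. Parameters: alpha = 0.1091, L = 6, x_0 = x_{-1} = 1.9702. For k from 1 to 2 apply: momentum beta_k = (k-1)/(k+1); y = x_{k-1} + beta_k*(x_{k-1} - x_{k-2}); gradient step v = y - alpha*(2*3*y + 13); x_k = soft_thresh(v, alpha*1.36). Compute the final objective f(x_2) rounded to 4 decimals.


FISTA on f(x) = 3*x^2 + 13*x + 1.36*|x|
L = 6, alpha = 0.1091
Iteration 1: beta = 0.0, y = 1.9702 + 0.0*(1.9702 - 1.9702) = 1.9702
  grad(y) = 24.8212, v = y - alpha*grad = -0.7378
  prox(v) = soft_thresh(-0.7378, 0.1484) = -0.5894
Iteration 2: beta = 0.3333, y = -0.5894 + 0.3333*(-0.5894 - 1.9702) = -1.4426
  grad(y) = 4.3443, v = y - alpha*grad = -1.9166
  prox(v) = soft_thresh(-1.9166, 0.1484) = -1.7682
f(x_2) = 3*(-1.7682)^2 + 13*(-1.7682) + 1.36*|-1.7682| = -11.2023


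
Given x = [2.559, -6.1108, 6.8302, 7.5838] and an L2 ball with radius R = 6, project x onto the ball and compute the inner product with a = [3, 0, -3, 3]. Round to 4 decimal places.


Step 1: Compute ||x|| (intermediates to 6 decimals).
||x|| = sqrt(2.559^2 + (-6.1108)^2 + 6.8302^2 + 7.5838^2) = 12.167827
Step 2: Project.
Since ||x|| > R, scale = R/||x|| = 6/12.167827 = 0.493104, proj(x) = scale * x
proj(x) = [1.261853, -3.01326, 3.367999, 3.739602]
Step 3: Dot product.
a^T * proj(x) = 3*1.261853 + 0*(-3.01326) - 3*3.367999 + 3*3.739602 = 4.9004


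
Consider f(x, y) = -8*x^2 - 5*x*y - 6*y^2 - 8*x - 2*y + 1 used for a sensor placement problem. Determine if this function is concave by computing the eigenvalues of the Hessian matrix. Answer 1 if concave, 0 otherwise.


The Hessian of f(x,y) = -8*x^2 - 5*x*y - 6*y^2 - 8*x - 2*y + 1 is:
H = [[-16, -5], [-5, -12]]
Trace = -16 - 12 = -28
Determinant = -16*-12 - (-5)^2 = 167
Discriminant = (-28)^2 - 4*167 = 116.0
Eigenvalues: lambda_1 = -19.3852, lambda_2 = -8.6148
The function is concave.

1


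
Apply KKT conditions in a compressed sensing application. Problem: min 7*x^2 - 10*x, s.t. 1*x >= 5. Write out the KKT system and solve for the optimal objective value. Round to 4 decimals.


Step 1: Try lambda = 0 (constraint inactive).
x_unc = 10/(2*7) = 0.7143
Check: 1*0.7143 = 0.7143 < 5 -- violated!
Step 2: Constraint must be active: 1*x = 5
x* = 5/1 = 5.0
lambda = (2*7*5.0 - 10)/1 = 60.0
Step 3: Compute optimal value.
f(x*) = 7*5.0^2 - 10*5.0 = 125.0


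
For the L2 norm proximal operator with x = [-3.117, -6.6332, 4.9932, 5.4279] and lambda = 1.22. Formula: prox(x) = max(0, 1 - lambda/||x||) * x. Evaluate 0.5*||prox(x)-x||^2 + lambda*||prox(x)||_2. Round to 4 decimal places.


Step 1: Compute ||x||.
||x|| = 10.3976
Step 2: Compute scaling factor.
scale = max(0, 1 - 1.22/10.3976) = 0.8827
Step 3: prox(x) = [-2.7513, -5.8549, 4.4073, 4.791]
||prox(x)|| = 9.1776
Step 4: Proximal objective.
0.5*||prox-x||^2 = 0.7442
lambda*||prox|| = 11.1967
Total = 11.9408


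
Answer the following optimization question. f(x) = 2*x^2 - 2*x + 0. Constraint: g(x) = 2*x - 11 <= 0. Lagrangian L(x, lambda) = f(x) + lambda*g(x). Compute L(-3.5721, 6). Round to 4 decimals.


Step 1: Evaluate f(x).
f(-3.5721) = 2*(-3.5721)^2 - 2*(-3.5721) + 0 = 32.664
Step 2: Evaluate g(x).
g(-3.5721) = 2*-3.5721 - 11 = -18.1442
Step 3: Compute Lagrangian.
L = 32.664 + 6*-18.1442 = -76.2012


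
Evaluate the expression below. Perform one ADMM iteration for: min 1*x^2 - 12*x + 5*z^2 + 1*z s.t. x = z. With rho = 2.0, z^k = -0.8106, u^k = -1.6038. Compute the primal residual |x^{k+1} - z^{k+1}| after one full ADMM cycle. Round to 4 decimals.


ADMM iteration with rho = 2.0, z^k = -0.8106, u^k = -1.6038
Step 1: x-update.
Minimize 1*x^2 - 12*x + (2.0/2)*(x + 0.8106 - 1.6038)^2
FOC: (2*1 + 2.0)*x = 12 + 2.0*(-0.8106 + 1.6038)
x^{k+1} = 3.3966
Step 2: z-update.
Minimize 5*z^2 + 1*z + (2.0/2)*(3.3966 - z - 1.6038)^2
FOC: (2*5 + 2.0)*z = -1 + 2.0*(3.3966 - 1.6038)
z^{k+1} = 0.2155
Step 3: u-update.
u^{k+1} = -1.6038 + 3.3966 - 0.2155 = 1.5773
Step 4: Primal residual = |3.3966 - 0.2155| = 3.1811


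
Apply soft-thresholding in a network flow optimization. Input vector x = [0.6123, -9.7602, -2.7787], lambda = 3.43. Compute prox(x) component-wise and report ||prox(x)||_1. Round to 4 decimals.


Soft-thresholding with lambda = 3.43:
prox(0.6123) = sign(0.6123)*max(|0.6123| - 3.43, 0) = 0.0
prox(-9.7602) = sign(-9.7602)*max(|-9.7602| - 3.43, 0) = -6.3302
prox(-2.7787) = sign(-2.7787)*max(|-2.7787| - 3.43, 0) = 0.0
prox(x) = [0.0, -6.3302, 0.0]
||prox(x)||_1 = 0.0 + 6.3302 + 0.0 = 6.3302


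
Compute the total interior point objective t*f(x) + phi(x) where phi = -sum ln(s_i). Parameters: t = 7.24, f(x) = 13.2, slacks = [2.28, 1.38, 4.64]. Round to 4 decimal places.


Step 1: Compute log-barrier.
ln values: [0.8242, 0.3221, 1.5347]
phi = -(0.8242 + 0.3221 + 1.5347) = -2.681
Step 2: Compute augmented objective.
t*f(x) = 7.24*13.2 = 95.568
Total = 95.568 - 2.681 = 92.887


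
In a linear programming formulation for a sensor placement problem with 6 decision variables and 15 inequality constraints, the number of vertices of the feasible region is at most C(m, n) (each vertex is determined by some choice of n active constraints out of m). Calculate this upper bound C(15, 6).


Each vertex corresponds to some choice of n active constraints out of m, so the number of vertices is at most C(m, n) = m! / (n!(m-n)!).
m = 15, n = 6
Numerator: 15 * 14 * 13 * 12 * 11 * 10
Denominator: 6! = 720
C(15, 6) = 5005


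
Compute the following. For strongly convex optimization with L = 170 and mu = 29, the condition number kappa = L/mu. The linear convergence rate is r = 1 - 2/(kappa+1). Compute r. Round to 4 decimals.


Step 1: Compute the condition number.
kappa = L/mu = 170/29 = 5.8621
Step 2: Compute the convergence rate.
r = 1 - 2/(kappa + 1) = 1 - 2*mu/(L + mu) = (L - mu)/(L + mu) = 141/199 = 0.7085


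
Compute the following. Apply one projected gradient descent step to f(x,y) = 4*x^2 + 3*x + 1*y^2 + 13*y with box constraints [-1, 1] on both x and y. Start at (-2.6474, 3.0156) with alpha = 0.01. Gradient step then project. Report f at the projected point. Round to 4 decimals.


Step 1: Compute gradient at (-2.6474, 3.0156).
grad_x = 2*4*-2.6474 + 3 = -18.1792
grad_y = 2*1*3.0156 + 13 = 19.0312
Step 2: Gradient step.
x_raw = -2.6474 - 0.01*-18.1792 = -2.4656
y_raw = 3.0156 - 0.01*19.0312 = 2.8253
Step 3: Project onto [-1, 1].
x_proj = clip(-2.4656) = -1.0
y_proj = clip(2.8253) = 1.0
Step 4: Evaluate f.
f(-1.0, 1.0) = 15.0


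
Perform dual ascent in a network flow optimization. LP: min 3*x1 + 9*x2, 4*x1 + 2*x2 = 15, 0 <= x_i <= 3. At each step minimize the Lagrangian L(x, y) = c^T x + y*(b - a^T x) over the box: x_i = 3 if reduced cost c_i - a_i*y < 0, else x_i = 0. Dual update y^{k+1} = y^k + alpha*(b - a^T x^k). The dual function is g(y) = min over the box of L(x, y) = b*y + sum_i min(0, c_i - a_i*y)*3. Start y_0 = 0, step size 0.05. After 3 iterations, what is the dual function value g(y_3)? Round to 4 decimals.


Dual ascent for LP: min 3*x1 + 9*x2, 4*x1 + 2*x2 = 15, 0 <= x_i <= 3
Step 1: y^k = 0.0, reduced costs: (3.0, 9.0)
  x^k = (0.0, 0.0), subgradient = b - a^T x = 15.0
  y^{k+1} = 0.0 + 0.05*15.0 = 0.75
Step 2: y^k = 0.75, reduced costs: (0.0, 7.5)
  x^k = (0.0, 0.0), subgradient = b - a^T x = 15.0
  y^{k+1} = 0.75 + 0.05*15.0 = 1.5
Step 3: y^k = 1.5, reduced costs: (-3.0, 6.0)
  x^k = (3.0, 0.0), subgradient = b - a^T x = 3.0
  y^{k+1} = 1.5 + 0.05*3.0 = 1.65
Dual objective at y_3 = 1.65: reduced costs (-3.6, 5.7), box minimizer x = (3.0, 0.0)
g(y_3) = b*y + (c1 - a1*y)*x1 + (c2 - a2*y)*x2 = 15*1.65 + (-3.6)*3.0 + 5.7*0.0 = 24.75 - 10.8 + 0.0 = 13.95


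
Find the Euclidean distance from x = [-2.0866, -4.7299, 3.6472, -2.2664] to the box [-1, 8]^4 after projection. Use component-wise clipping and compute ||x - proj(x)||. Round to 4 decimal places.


Project each component onto [-1, 8].
clip(-2.0866) = -1.0, clip(-4.7299) = -1.0, clip(3.6472) = 3.6472, clip(-2.2664) = -1.0
Projection = [-1.0, -1.0, 3.6472, -1.0]
Squared diffs: [1.1807, 13.9122, 0.0, 1.6038]
Distance = sqrt(16.6967) = 4.0862


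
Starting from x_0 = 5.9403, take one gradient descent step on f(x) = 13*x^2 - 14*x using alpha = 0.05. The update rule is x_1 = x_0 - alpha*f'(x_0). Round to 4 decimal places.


We compute the gradient at x_0 and apply the update.
f'(x) = 26*x - 14
f'(5.9403) = 26*5.9403 - 14 = 140.4478
x_1 = 5.9403 - 0.05*140.4478 = -1.0821


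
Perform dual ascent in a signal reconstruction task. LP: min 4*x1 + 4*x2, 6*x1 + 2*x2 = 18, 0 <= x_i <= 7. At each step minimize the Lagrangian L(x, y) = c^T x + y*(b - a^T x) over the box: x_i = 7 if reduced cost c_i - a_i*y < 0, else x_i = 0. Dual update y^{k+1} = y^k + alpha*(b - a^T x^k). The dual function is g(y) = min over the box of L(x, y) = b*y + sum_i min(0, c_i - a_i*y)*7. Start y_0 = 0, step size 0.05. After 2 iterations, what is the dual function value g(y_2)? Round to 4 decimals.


Dual ascent for LP: min 4*x1 + 4*x2, 6*x1 + 2*x2 = 18, 0 <= x_i <= 7
Step 1: y^k = 0.0, reduced costs: (4.0, 4.0)
  x^k = (0.0, 0.0), subgradient = b - a^T x = 18.0
  y^{k+1} = 0.0 + 0.05*18.0 = 0.9
Step 2: y^k = 0.9, reduced costs: (-1.4, 2.2)
  x^k = (7.0, 0.0), subgradient = b - a^T x = -24.0
  y^{k+1} = 0.9 + 0.05*-24.0 = -0.3
Dual objective at y_2 = -0.3: reduced costs (5.8, 4.6), box minimizer x = (0.0, 0.0)
g(y_2) = b*y + (c1 - a1*y)*x1 + (c2 - a2*y)*x2 = 18*(-0.3) + 5.8*0.0 + 4.6*0.0 = -5.4 + 0.0 + 0.0 = -5.4


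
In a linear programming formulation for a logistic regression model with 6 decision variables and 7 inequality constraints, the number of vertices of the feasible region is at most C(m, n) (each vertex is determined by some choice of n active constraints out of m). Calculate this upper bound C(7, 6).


Each vertex corresponds to some choice of n active constraints out of m, so the number of vertices is at most C(m, n) = m! / (n!(m-n)!).
m = 7, n = 6
Numerator: 7 * 6 * 5 * 4 * 3 * 2
Denominator: 6! = 720
C(7, 6) = 7


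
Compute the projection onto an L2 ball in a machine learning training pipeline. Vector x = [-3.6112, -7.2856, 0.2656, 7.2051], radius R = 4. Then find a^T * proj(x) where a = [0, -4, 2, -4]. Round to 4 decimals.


Step 1: Compute ||x|| (intermediates to 6 decimals).
||x|| = sqrt((-3.6112)^2 + (-7.2856)^2 + 0.2656^2 + 7.2051^2) = 10.867601
Step 2: Project.
Since ||x|| > R, scale = R/||x|| = 4/10.867601 = 0.368067, proj(x) = scale * x
proj(x) = [-1.329164, -2.681589, 0.097759, 2.65196]
Step 3: Dot product.
a^T * proj(x) = 0*(-1.329164) - 4*(-2.681589) + 2*0.097759 - 4*2.65196 = 0.314


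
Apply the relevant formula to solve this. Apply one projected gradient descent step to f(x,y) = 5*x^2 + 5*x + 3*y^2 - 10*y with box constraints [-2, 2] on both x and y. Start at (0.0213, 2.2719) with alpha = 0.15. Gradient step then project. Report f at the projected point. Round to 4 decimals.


Step 1: Compute gradient at (0.0213, 2.2719).
grad_x = 2*5*0.0213 + 5 = 5.213
grad_y = 2*3*2.2719 - 10 = 3.6314
Step 2: Gradient step.
x_raw = 0.0213 - 0.15*5.213 = -0.7607
y_raw = 2.2719 - 0.15*3.6314 = 1.7272
Step 3: Project onto [-2, 2].
x_proj = clip(-0.7607) = -0.7607
y_proj = clip(1.7272) = 1.7272
Step 4: Evaluate f.
f(-0.7607, 1.7272) = -9.2327
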